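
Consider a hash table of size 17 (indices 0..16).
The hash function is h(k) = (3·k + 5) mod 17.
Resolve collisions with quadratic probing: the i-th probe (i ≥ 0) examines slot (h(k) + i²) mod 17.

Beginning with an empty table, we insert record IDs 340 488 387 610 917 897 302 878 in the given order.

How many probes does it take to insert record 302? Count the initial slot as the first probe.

3

340 hashes to 5; slot 5 is free => place at 5.
488 hashes to 7; slot 7 is free => place at 7.
387 hashes to 10; slot 10 is free => place at 10.
610 hashes to 16; slot 16 is free => place at 16.
917 hashes to 2; slot 2 is free => place at 2.
897 hashes to 10; 10 taken => place at 11.
302 hashes to 10; 10,11 taken => place at 14.
878 hashes to 4; slot 4 is free => place at 4.
Table: [—, —, 917, —, 878, 340, —, 488, —, —, 387, 897, —, —, 302, —, 610]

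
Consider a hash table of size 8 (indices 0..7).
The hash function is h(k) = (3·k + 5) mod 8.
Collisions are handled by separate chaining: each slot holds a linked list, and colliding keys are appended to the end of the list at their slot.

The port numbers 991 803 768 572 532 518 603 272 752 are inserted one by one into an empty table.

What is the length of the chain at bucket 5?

991 → bucket 2
803 → bucket 6
768 → bucket 5
572 → bucket 1
532 → bucket 1 (collision)
518 → bucket 7
603 → bucket 6 (collision)
272 → bucket 5 (collision)
752 → bucket 5 (collision)
Final buckets:
0: _
1: 572 -> 532
2: 991
3: _
4: _
5: 768 -> 272 -> 752
6: 803 -> 603
7: 518

3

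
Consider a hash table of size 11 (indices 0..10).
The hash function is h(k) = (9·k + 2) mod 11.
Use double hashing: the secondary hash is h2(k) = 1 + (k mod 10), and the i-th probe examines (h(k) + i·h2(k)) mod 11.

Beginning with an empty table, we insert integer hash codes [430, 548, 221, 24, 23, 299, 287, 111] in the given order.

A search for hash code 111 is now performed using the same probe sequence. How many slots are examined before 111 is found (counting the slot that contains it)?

6

Insert 430: h=0, slot 0 empty => index 0.
Insert 548: h=6, slot 6 empty => index 6.
Insert 221: h=0, h2=2, slot 0 occupied => index 2.
Insert 24: h=9, slot 9 empty => index 9.
Insert 23: h=0, h2=4, slot 0 occupied => index 4.
Insert 299: h=9, h2=10, slot 9 occupied => index 8.
Insert 287: h=0, h2=8, slots 0,8 occupied => index 5.
Insert 111: h=0, h2=2, slots 0,2,4,6,8 occupied => index 10.
Table: [430, —, 221, —, 23, 287, 548, —, 299, 24, 111]
Lookup 111: h=0, h2=2, probe 0,2,4,6,8,10 → found at 10.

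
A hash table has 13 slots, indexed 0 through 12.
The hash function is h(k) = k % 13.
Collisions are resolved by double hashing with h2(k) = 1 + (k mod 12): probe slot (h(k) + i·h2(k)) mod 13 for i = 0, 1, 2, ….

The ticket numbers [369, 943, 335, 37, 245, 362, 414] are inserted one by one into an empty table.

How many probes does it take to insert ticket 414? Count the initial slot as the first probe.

Insert 369: h=5, slot 5 empty → index 5.
Insert 943: h=7, slot 7 empty → index 7.
Insert 335: h=10, slot 10 empty → index 10.
Insert 37: h=11, slot 11 empty → index 11.
Insert 245: h=11, h2=6, slot 11 occupied → index 4.
Insert 362: h=11, h2=3, slot 11 occupied → index 1.
Insert 414: h=11, h2=7, slots 11,5 occupied → index 12.
Table: [-, 362, -, -, 245, 369, -, 943, -, -, 335, 37, 414]

3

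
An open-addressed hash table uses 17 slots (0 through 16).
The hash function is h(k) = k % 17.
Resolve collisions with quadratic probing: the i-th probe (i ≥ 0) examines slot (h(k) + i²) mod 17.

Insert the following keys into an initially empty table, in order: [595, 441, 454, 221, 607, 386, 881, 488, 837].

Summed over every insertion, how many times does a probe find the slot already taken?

10

595: h=0 => slot 0
441: h=16 => slot 16
454: h=12 => slot 12
221: h=0, probe 0,1 => slot 1
607: h=12, probe 12,13 => slot 13
386: h=12, probe 12,13,16,4 => slot 4
881: h=14 => slot 14
488: h=12, probe 12,13,16,4,11 => slot 11
837: h=4, probe 4,5 => slot 5
Table: [595, 221, -, -, 386, 837, -, -, -, -, -, 488, 454, 607, 881, -, 441]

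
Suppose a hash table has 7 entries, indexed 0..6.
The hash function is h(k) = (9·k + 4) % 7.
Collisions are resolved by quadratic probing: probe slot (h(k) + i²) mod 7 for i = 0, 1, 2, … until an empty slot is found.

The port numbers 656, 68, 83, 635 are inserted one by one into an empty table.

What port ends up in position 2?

83

656 hashes to 0; slot 0 is free => place at 0.
68 hashes to 0; 0 taken => place at 1.
83 hashes to 2; slot 2 is free => place at 2.
635 hashes to 0; 0,1 taken => place at 4.
Table: [656, 68, 83, —, 635, —, —]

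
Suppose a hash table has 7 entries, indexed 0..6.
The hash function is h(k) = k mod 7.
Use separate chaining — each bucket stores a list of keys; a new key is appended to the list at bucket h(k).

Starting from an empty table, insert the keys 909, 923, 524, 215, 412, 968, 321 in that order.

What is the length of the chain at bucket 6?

Insert 909: h=6, bucket 6 empty → new chain.
Insert 923: h=6, bucket 6 nonempty → append to chain.
Insert 524: h=6, bucket 6 nonempty → append to chain.
Insert 215: h=5, bucket 5 empty → new chain.
Insert 412: h=6, bucket 6 nonempty → append to chain.
Insert 968: h=2, bucket 2 empty → new chain.
Insert 321: h=6, bucket 6 nonempty → append to chain.
Final buckets:
0: -
1: -
2: 968
3: -
4: -
5: 215
6: 909 -> 923 -> 524 -> 412 -> 321

5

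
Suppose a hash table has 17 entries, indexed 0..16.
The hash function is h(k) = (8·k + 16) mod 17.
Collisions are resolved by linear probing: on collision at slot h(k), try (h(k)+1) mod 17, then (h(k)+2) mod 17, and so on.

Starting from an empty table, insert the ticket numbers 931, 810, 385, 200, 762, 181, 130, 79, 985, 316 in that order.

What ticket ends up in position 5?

931: h=1 → slot 1
810: h=2 → slot 2
385: h=2, probe 2,3 → slot 3
200: h=1, probe 1,2,3,4 → slot 4
762: h=9 → slot 9
181: h=2, probe 2,3,4,5 → slot 5
130: h=2, probe 2,3,4,5,6 → slot 6
79: h=2, probe 2,3,4,5,6,7 → slot 7
985: h=8 → slot 8
316: h=11 → slot 11
Table: [∅, 931, 810, 385, 200, 181, 130, 79, 985, 762, ∅, 316, ∅, ∅, ∅, ∅, ∅]

181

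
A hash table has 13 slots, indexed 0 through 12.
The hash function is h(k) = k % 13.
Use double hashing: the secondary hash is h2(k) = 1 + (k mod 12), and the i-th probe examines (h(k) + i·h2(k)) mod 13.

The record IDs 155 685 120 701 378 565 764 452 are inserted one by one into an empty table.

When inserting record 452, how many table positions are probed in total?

155: h=12 → slot 12
685: h=9 → slot 9
120: h=3 → slot 3
701: h=12, h2=6, probe 12,5 → slot 5
378: h=1 → slot 1
565: h=6 → slot 6
764: h=10 → slot 10
452: h=10, h2=9, probe 10,6,2 → slot 2
Table: [_, 378, 452, 120, _, 701, 565, _, _, 685, 764, _, 155]

3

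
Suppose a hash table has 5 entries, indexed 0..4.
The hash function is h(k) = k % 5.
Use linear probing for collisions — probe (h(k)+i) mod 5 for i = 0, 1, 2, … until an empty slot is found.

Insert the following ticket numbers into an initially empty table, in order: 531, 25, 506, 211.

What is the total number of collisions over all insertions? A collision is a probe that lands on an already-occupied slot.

531: h=1 → slot 1
25: h=0 → slot 0
506: h=1, probe 1,2 → slot 2
211: h=1, probe 1,2,3 → slot 3
Table: [25, 531, 506, 211, _]

3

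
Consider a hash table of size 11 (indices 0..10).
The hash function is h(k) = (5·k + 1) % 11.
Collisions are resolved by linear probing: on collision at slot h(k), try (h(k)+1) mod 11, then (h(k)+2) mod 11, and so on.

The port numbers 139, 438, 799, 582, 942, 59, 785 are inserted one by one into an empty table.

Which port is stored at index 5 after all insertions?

942

Insert 139: h=3, slot 3 empty → index 3.
Insert 438: h=2, slot 2 empty → index 2.
Insert 799: h=3, slot 3 occupied → index 4.
Insert 582: h=7, slot 7 empty → index 7.
Insert 942: h=3, slots 3,4 occupied → index 5.
Insert 59: h=10, slot 10 empty → index 10.
Insert 785: h=10, slot 10 occupied → index 0.
Table: [785, ∅, 438, 139, 799, 942, ∅, 582, ∅, ∅, 59]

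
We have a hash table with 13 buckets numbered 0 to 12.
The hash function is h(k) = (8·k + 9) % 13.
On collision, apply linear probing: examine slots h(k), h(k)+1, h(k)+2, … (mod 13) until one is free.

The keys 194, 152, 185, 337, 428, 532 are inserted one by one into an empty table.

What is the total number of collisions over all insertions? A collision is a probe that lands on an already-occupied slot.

194 hashes to 1; slot 1 is free -> place at 1.
152 hashes to 3; slot 3 is free -> place at 3.
185 hashes to 7; slot 7 is free -> place at 7.
337 hashes to 1; 1 taken -> place at 2.
428 hashes to 1; 1,2,3 taken -> place at 4.
532 hashes to 1; 1,2,3,4 taken -> place at 5.
Table: [—, 194, 337, 152, 428, 532, —, 185, —, —, —, —, —]

8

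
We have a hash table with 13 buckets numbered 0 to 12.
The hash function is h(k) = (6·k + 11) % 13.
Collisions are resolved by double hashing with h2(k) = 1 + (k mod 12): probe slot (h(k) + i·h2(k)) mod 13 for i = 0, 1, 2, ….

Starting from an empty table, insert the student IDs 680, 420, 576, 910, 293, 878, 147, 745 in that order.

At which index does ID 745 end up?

680 hashes to 9; slot 9 is free => place at 9.
420 hashes to 9, h2=1; 9 taken => place at 10.
576 hashes to 9, h2=1; 9,10 taken => place at 11.
910 hashes to 11, h2=11; 11,9 taken => place at 7.
293 hashes to 1; slot 1 is free => place at 1.
878 hashes to 1, h2=3; 1 taken => place at 4.
147 hashes to 9, h2=4; 9 taken => place at 0.
745 hashes to 9, h2=2; 9,11,0 taken => place at 2.
Table: [147, 293, 745, -, 878, -, -, 910, -, 680, 420, 576, -]

2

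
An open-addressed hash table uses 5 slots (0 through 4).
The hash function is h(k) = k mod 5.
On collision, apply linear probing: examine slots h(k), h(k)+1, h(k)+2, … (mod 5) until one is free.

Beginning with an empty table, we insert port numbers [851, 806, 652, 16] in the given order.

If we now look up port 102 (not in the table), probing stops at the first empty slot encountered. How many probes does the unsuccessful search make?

851 hashes to 1; slot 1 is free => place at 1.
806 hashes to 1; 1 taken => place at 2.
652 hashes to 2; 2 taken => place at 3.
16 hashes to 1; 1,2,3 taken => place at 4.
Table: [-, 851, 806, 652, 16]
Lookup 102: h=2, probe 2,3,4,0 → slot 0 empty, not found.

4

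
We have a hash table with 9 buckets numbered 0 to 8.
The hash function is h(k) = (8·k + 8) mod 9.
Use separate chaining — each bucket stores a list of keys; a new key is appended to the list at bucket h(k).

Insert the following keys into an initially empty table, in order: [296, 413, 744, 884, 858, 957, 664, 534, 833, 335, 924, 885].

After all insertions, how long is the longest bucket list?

Insert 296: h=0, bucket 0 empty → new chain.
Insert 413: h=0, bucket 0 nonempty → append to chain.
Insert 744: h=2, bucket 2 empty → new chain.
Insert 884: h=6, bucket 6 empty → new chain.
Insert 858: h=5, bucket 5 empty → new chain.
Insert 957: h=5, bucket 5 nonempty → append to chain.
Insert 664: h=1, bucket 1 empty → new chain.
Insert 534: h=5, bucket 5 nonempty → append to chain.
Insert 833: h=3, bucket 3 empty → new chain.
Insert 335: h=6, bucket 6 nonempty → append to chain.
Insert 924: h=2, bucket 2 nonempty → append to chain.
Insert 885: h=5, bucket 5 nonempty → append to chain.
Final buckets:
0: 296 -> 413
1: 664
2: 744 -> 924
3: 833
4: .
5: 858 -> 957 -> 534 -> 885
6: 884 -> 335
7: .
8: .

4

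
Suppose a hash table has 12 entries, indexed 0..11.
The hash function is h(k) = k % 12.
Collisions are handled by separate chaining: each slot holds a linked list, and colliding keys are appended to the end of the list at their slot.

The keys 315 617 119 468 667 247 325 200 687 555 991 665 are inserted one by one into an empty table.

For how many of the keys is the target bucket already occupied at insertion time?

315 → bucket 3
617 → bucket 5
119 → bucket 11
468 → bucket 0
667 → bucket 7
247 → bucket 7 (collision)
325 → bucket 1
200 → bucket 8
687 → bucket 3 (collision)
555 → bucket 3 (collision)
991 → bucket 7 (collision)
665 → bucket 5 (collision)
Final buckets:
0: 468
1: 325
2: -
3: 315 -> 687 -> 555
4: -
5: 617 -> 665
6: -
7: 667 -> 247 -> 991
8: 200
9: -
10: -
11: 119

5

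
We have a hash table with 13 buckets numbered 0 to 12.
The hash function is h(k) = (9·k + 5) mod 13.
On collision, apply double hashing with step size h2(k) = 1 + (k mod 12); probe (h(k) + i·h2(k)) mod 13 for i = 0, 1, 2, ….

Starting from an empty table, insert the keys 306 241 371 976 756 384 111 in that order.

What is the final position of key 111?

306: h=3 => slot 3
241: h=3, h2=2, probe 3,5 => slot 5
371: h=3, h2=12, probe 3,2 => slot 2
976: h=1 => slot 1
756: h=10 => slot 10
384: h=3, h2=1, probe 3,4 => slot 4
111: h=3, h2=4, probe 3,7 => slot 7
Table: [-, 976, 371, 306, 384, 241, -, 111, -, -, 756, -, -]

7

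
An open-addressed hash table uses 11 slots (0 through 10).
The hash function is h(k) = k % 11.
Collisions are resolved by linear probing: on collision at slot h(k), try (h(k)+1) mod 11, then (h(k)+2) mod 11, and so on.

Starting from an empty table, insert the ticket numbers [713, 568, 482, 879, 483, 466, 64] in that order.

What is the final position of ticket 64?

713 hashes to 9; slot 9 is free => place at 9.
568 hashes to 7; slot 7 is free => place at 7.
482 hashes to 9; 9 taken => place at 10.
879 hashes to 10; 10 taken => place at 0.
483 hashes to 10; 10,0 taken => place at 1.
466 hashes to 4; slot 4 is free => place at 4.
64 hashes to 9; 9,10,0,1 taken => place at 2.
Table: [879, 483, 64, —, 466, —, —, 568, —, 713, 482]

2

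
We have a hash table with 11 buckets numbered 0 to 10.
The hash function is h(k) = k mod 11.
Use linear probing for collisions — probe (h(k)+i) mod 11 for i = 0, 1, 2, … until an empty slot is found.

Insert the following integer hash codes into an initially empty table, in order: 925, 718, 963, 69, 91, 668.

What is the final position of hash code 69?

4

925 hashes to 1; slot 1 is free → place at 1.
718 hashes to 3; slot 3 is free → place at 3.
963 hashes to 6; slot 6 is free → place at 6.
69 hashes to 3; 3 taken → place at 4.
91 hashes to 3; 3,4 taken → place at 5.
668 hashes to 8; slot 8 is free → place at 8.
Table: [-, 925, -, 718, 69, 91, 963, -, 668, -, -]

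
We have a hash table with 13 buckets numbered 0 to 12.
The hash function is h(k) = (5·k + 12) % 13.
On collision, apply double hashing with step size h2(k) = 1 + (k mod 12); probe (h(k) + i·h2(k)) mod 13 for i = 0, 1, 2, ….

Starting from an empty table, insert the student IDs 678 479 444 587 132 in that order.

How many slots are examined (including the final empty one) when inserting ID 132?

3

678: h=9 -> slot 9
479: h=2 -> slot 2
444: h=9, h2=1, probe 9,10 -> slot 10
587: h=9, h2=12, probe 9,8 -> slot 8
132: h=9, h2=1, probe 9,10,11 -> slot 11
Table: [∅, ∅, 479, ∅, ∅, ∅, ∅, ∅, 587, 678, 444, 132, ∅]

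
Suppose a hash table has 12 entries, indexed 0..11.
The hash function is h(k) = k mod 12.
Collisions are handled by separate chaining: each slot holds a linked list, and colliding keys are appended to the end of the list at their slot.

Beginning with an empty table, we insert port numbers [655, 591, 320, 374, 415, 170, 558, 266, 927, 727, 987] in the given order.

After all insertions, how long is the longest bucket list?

3

Insert 655: h=7, bucket 7 empty -> new chain.
Insert 591: h=3, bucket 3 empty -> new chain.
Insert 320: h=8, bucket 8 empty -> new chain.
Insert 374: h=2, bucket 2 empty -> new chain.
Insert 415: h=7, bucket 7 nonempty -> append to chain.
Insert 170: h=2, bucket 2 nonempty -> append to chain.
Insert 558: h=6, bucket 6 empty -> new chain.
Insert 266: h=2, bucket 2 nonempty -> append to chain.
Insert 927: h=3, bucket 3 nonempty -> append to chain.
Insert 727: h=7, bucket 7 nonempty -> append to chain.
Insert 987: h=3, bucket 3 nonempty -> append to chain.
Final buckets:
0: .
1: .
2: 374 -> 170 -> 266
3: 591 -> 927 -> 987
4: .
5: .
6: 558
7: 655 -> 415 -> 727
8: 320
9: .
10: .
11: .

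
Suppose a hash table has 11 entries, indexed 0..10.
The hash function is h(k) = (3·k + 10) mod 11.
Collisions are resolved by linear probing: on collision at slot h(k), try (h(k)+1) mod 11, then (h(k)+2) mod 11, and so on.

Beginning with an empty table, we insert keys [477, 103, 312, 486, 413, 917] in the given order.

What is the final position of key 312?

477: h=0 → slot 0
103: h=0, probe 0,1 → slot 1
312: h=0, probe 0,1,2 → slot 2
486: h=5 → slot 5
413: h=6 → slot 6
917: h=0, probe 0,1,2,3 → slot 3
Table: [477, 103, 312, 917, ∅, 486, 413, ∅, ∅, ∅, ∅]

2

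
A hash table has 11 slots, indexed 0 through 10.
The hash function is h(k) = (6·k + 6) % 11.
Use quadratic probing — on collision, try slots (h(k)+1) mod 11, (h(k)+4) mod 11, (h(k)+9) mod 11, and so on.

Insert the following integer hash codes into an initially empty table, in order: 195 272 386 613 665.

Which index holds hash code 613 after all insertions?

3

195 hashes to 10; slot 10 is free -> place at 10.
272 hashes to 10; 10 taken -> place at 0.
386 hashes to 1; slot 1 is free -> place at 1.
613 hashes to 10; 10,0 taken -> place at 3.
665 hashes to 3; 3 taken -> place at 4.
Table: [272, 386, ∅, 613, 665, ∅, ∅, ∅, ∅, ∅, 195]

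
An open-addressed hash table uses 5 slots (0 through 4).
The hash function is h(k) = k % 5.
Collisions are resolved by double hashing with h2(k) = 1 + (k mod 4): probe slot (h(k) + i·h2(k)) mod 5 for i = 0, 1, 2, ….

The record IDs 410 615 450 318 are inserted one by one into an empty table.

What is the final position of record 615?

410 hashes to 0; slot 0 is free -> place at 0.
615 hashes to 0, h2=4; 0 taken -> place at 4.
450 hashes to 0, h2=3; 0 taken -> place at 3.
318 hashes to 3, h2=3; 3 taken -> place at 1.
Table: [410, 318, _, 450, 615]

4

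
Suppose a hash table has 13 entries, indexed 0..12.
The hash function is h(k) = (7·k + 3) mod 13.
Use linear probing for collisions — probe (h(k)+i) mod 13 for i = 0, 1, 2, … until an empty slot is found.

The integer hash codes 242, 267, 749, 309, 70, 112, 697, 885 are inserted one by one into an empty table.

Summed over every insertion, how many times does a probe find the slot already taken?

242: h=7 -> slot 7
267: h=0 -> slot 0
749: h=7, probe 7,8 -> slot 8
309: h=8, probe 8,9 -> slot 9
70: h=12 -> slot 12
112: h=7, probe 7,8,9,10 -> slot 10
697: h=7, probe 7,8,9,10,11 -> slot 11
885: h=10, probe 10,11,12,0,1 -> slot 1
Table: [267, 885, —, —, —, —, —, 242, 749, 309, 112, 697, 70]

13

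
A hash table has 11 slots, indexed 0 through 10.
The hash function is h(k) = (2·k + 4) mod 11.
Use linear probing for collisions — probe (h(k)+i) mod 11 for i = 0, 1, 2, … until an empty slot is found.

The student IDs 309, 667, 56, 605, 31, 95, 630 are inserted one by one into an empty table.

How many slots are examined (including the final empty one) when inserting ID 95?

3

Insert 309: h=6, slot 6 empty -> index 6.
Insert 667: h=7, slot 7 empty -> index 7.
Insert 56: h=6, slots 6,7 occupied -> index 8.
Insert 605: h=4, slot 4 empty -> index 4.
Insert 31: h=0, slot 0 empty -> index 0.
Insert 95: h=7, slots 7,8 occupied -> index 9.
Insert 630: h=10, slot 10 empty -> index 10.
Table: [31, -, -, -, 605, -, 309, 667, 56, 95, 630]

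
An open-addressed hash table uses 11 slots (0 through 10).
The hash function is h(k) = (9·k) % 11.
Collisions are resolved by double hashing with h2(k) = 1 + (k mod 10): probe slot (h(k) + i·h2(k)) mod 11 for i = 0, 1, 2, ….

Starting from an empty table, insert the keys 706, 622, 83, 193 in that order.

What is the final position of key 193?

0

Insert 706: h=7, slot 7 empty => index 7.
Insert 622: h=10, slot 10 empty => index 10.
Insert 83: h=10, h2=4, slot 10 occupied => index 3.
Insert 193: h=10, h2=4, slots 10,3,7 occupied => index 0.
Table: [193, _, _, 83, _, _, _, 706, _, _, 622]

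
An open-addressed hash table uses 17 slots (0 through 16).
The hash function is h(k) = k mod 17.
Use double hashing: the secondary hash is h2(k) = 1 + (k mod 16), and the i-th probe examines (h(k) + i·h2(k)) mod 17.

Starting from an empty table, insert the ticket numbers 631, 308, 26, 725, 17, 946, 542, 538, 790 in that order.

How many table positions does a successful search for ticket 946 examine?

2

631 hashes to 2; slot 2 is free -> place at 2.
308 hashes to 2, h2=5; 2 taken -> place at 7.
26 hashes to 9; slot 9 is free -> place at 9.
725 hashes to 11; slot 11 is free -> place at 11.
17 hashes to 0; slot 0 is free -> place at 0.
946 hashes to 11, h2=3; 11 taken -> place at 14.
542 hashes to 15; slot 15 is free -> place at 15.
538 hashes to 11, h2=11; 11 taken -> place at 5.
790 hashes to 8; slot 8 is free -> place at 8.
Table: [17, —, 631, —, —, 538, —, 308, 790, 26, —, 725, —, —, 946, 542, —]
Lookup 946: h=11, h2=3, probe 11,14 → found at 14.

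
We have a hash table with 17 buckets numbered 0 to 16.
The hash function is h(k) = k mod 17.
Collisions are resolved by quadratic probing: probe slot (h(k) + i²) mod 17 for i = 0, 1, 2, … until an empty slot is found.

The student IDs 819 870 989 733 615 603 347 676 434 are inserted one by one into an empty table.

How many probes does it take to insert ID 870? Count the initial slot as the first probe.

2

819 hashes to 3; slot 3 is free -> place at 3.
870 hashes to 3; 3 taken -> place at 4.
989 hashes to 3; 3,4 taken -> place at 7.
733 hashes to 2; slot 2 is free -> place at 2.
615 hashes to 3; 3,4,7 taken -> place at 12.
603 hashes to 8; slot 8 is free -> place at 8.
347 hashes to 7; 7,8 taken -> place at 11.
676 hashes to 13; slot 13 is free -> place at 13.
434 hashes to 9; slot 9 is free -> place at 9.
Table: [., ., 733, 819, 870, ., ., 989, 603, 434, ., 347, 615, 676, ., ., .]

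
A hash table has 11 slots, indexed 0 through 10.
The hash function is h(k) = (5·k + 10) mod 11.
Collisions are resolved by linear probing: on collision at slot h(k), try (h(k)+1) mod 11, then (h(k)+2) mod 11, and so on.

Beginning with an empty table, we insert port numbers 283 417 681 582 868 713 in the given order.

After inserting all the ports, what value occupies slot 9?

Insert 283: h=6, slot 6 empty -> index 6.
Insert 417: h=5, slot 5 empty -> index 5.
Insert 681: h=5, slots 5,6 occupied -> index 7.
Insert 582: h=5, slots 5,6,7 occupied -> index 8.
Insert 868: h=5, slots 5,6,7,8 occupied -> index 9.
Insert 713: h=0, slot 0 empty -> index 0.
Table: [713, -, -, -, -, 417, 283, 681, 582, 868, -]

868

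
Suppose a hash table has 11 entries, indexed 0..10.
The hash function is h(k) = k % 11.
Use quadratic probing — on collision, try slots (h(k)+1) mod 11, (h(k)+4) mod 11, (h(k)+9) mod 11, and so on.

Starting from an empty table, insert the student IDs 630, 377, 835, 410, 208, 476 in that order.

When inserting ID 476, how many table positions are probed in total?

4

630: h=3 -> slot 3
377: h=3, probe 3,4 -> slot 4
835: h=10 -> slot 10
410: h=3, probe 3,4,7 -> slot 7
208: h=10, probe 10,0 -> slot 0
476: h=3, probe 3,4,7,1 -> slot 1
Table: [208, 476, -, 630, 377, -, -, 410, -, -, 835]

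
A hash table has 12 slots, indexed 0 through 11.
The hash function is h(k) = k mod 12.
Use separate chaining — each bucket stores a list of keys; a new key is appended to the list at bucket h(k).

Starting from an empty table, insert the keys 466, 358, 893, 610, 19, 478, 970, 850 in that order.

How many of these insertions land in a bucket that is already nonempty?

5

466 -> bucket 10
358 -> bucket 10 (collision)
893 -> bucket 5
610 -> bucket 10 (collision)
19 -> bucket 7
478 -> bucket 10 (collision)
970 -> bucket 10 (collision)
850 -> bucket 10 (collision)
Final buckets:
0: ∅
1: ∅
2: ∅
3: ∅
4: ∅
5: 893
6: ∅
7: 19
8: ∅
9: ∅
10: 466 -> 358 -> 610 -> 478 -> 970 -> 850
11: ∅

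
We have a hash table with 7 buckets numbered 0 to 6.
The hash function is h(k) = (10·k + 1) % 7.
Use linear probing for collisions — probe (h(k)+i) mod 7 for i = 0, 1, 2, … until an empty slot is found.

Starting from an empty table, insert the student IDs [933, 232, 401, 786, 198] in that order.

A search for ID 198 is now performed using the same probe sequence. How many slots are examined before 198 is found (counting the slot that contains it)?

Insert 933: h=0, slot 0 empty => index 0.
Insert 232: h=4, slot 4 empty => index 4.
Insert 401: h=0, slot 0 occupied => index 1.
Insert 786: h=0, slots 0,1 occupied => index 2.
Insert 198: h=0, slots 0,1,2 occupied => index 3.
Table: [933, 401, 786, 198, 232, -, -]
Lookup 198: h=0, probe 0,1,2,3 → found at 3.

4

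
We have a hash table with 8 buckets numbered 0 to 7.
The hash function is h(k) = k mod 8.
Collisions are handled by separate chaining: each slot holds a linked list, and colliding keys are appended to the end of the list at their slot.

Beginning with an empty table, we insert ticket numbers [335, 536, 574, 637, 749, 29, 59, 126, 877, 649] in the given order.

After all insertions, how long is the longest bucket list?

Insert 335: h=7, bucket 7 empty → new chain.
Insert 536: h=0, bucket 0 empty → new chain.
Insert 574: h=6, bucket 6 empty → new chain.
Insert 637: h=5, bucket 5 empty → new chain.
Insert 749: h=5, bucket 5 nonempty → append to chain.
Insert 29: h=5, bucket 5 nonempty → append to chain.
Insert 59: h=3, bucket 3 empty → new chain.
Insert 126: h=6, bucket 6 nonempty → append to chain.
Insert 877: h=5, bucket 5 nonempty → append to chain.
Insert 649: h=1, bucket 1 empty → new chain.
Final buckets:
0: 536
1: 649
2: —
3: 59
4: —
5: 637 -> 749 -> 29 -> 877
6: 574 -> 126
7: 335

4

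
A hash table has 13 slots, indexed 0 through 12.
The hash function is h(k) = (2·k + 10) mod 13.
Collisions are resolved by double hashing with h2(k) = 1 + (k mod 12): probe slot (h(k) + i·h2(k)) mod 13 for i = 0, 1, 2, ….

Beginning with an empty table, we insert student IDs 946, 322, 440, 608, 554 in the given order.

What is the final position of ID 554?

3

Insert 946: h=4, slot 4 empty → index 4.
Insert 322: h=4, h2=11, slot 4 occupied → index 2.
Insert 440: h=6, slot 6 empty → index 6.
Insert 608: h=4, h2=9, slot 4 occupied → index 0.
Insert 554: h=0, h2=3, slot 0 occupied → index 3.
Table: [608, —, 322, 554, 946, —, 440, —, —, —, —, —, —]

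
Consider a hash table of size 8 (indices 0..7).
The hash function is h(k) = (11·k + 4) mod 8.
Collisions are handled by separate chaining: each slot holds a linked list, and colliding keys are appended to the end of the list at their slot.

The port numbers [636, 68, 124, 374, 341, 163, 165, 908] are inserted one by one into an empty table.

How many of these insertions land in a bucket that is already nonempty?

4

Insert 636: h=0, bucket 0 empty → new chain.
Insert 68: h=0, bucket 0 nonempty → append to chain.
Insert 124: h=0, bucket 0 nonempty → append to chain.
Insert 374: h=6, bucket 6 empty → new chain.
Insert 341: h=3, bucket 3 empty → new chain.
Insert 163: h=5, bucket 5 empty → new chain.
Insert 165: h=3, bucket 3 nonempty → append to chain.
Insert 908: h=0, bucket 0 nonempty → append to chain.
Final buckets:
0: 636 -> 68 -> 124 -> 908
1: ∅
2: ∅
3: 341 -> 165
4: ∅
5: 163
6: 374
7: ∅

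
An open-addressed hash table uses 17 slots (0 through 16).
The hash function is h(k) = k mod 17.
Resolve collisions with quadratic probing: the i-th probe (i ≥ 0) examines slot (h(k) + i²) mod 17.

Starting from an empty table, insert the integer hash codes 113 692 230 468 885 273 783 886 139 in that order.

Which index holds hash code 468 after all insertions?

113: h=11 -> slot 11
692: h=12 -> slot 12
230: h=9 -> slot 9
468: h=9, probe 9,10 -> slot 10
885: h=1 -> slot 1
273: h=1, probe 1,2 -> slot 2
783: h=1, probe 1,2,5 -> slot 5
886: h=2, probe 2,3 -> slot 3
139: h=3, probe 3,4 -> slot 4
Table: [-, 885, 273, 886, 139, 783, -, -, -, 230, 468, 113, 692, -, -, -, -]

10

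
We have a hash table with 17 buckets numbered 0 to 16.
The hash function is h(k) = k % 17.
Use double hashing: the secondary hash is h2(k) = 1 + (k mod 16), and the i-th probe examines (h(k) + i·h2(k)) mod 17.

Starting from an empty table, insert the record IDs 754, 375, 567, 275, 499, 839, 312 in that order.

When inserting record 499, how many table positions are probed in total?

2

Insert 754: h=6, slot 6 empty -> index 6.
Insert 375: h=1, slot 1 empty -> index 1.
Insert 567: h=6, h2=8, slot 6 occupied -> index 14.
Insert 275: h=3, slot 3 empty -> index 3.
Insert 499: h=6, h2=4, slot 6 occupied -> index 10.
Insert 839: h=6, h2=8, slots 6,14 occupied -> index 5.
Insert 312: h=6, h2=9, slot 6 occupied -> index 15.
Table: [., 375, ., 275, ., 839, 754, ., ., ., 499, ., ., ., 567, 312, .]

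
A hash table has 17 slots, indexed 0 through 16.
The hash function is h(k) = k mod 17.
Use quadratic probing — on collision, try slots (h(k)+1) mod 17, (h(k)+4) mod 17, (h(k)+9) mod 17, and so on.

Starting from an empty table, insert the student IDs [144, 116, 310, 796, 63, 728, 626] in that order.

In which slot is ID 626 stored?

Insert 144: h=8, slot 8 empty -> index 8.
Insert 116: h=14, slot 14 empty -> index 14.
Insert 310: h=4, slot 4 empty -> index 4.
Insert 796: h=14, slot 14 occupied -> index 15.
Insert 63: h=12, slot 12 empty -> index 12.
Insert 728: h=14, slots 14,15 occupied -> index 1.
Insert 626: h=14, slots 14,15,1 occupied -> index 6.
Table: [., 728, ., ., 310, ., 626, ., 144, ., ., ., 63, ., 116, 796, .]

6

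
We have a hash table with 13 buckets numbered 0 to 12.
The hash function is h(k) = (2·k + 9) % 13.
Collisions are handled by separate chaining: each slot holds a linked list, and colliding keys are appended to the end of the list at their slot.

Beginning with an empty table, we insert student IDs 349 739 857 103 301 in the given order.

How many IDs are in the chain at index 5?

349 -> bucket 5
739 -> bucket 5 (collision)
857 -> bucket 7
103 -> bucket 7 (collision)
301 -> bucket 0
Final buckets:
0: 301
1: .
2: .
3: .
4: .
5: 349 -> 739
6: .
7: 857 -> 103
8: .
9: .
10: .
11: .
12: .

2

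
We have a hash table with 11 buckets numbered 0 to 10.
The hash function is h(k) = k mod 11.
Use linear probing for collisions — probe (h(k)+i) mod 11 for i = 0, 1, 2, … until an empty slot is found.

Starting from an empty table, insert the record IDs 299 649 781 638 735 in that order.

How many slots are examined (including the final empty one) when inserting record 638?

4

299 hashes to 2; slot 2 is free → place at 2.
649 hashes to 0; slot 0 is free → place at 0.
781 hashes to 0; 0 taken → place at 1.
638 hashes to 0; 0,1,2 taken → place at 3.
735 hashes to 9; slot 9 is free → place at 9.
Table: [649, 781, 299, 638, -, -, -, -, -, 735, -]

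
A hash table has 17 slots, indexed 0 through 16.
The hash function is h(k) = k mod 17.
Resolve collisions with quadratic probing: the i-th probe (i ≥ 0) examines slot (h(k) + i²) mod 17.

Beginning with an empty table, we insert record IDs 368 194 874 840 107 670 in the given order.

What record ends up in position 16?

840

368 hashes to 11; slot 11 is free -> place at 11.
194 hashes to 7; slot 7 is free -> place at 7.
874 hashes to 7; 7 taken -> place at 8.
840 hashes to 7; 7,8,11 taken -> place at 16.
107 hashes to 5; slot 5 is free -> place at 5.
670 hashes to 7; 7,8,11,16 taken -> place at 6.
Table: [-, -, -, -, -, 107, 670, 194, 874, -, -, 368, -, -, -, -, 840]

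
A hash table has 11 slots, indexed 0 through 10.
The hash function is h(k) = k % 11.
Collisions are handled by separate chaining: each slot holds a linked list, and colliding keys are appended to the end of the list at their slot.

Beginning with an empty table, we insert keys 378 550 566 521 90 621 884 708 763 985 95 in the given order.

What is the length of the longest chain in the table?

378 -> bucket 4
550 -> bucket 0
566 -> bucket 5
521 -> bucket 4 (collision)
90 -> bucket 2
621 -> bucket 5 (collision)
884 -> bucket 4 (collision)
708 -> bucket 4 (collision)
763 -> bucket 4 (collision)
985 -> bucket 6
95 -> bucket 7
Final buckets:
0: 550
1: —
2: 90
3: —
4: 378 -> 521 -> 884 -> 708 -> 763
5: 566 -> 621
6: 985
7: 95
8: —
9: —
10: —

5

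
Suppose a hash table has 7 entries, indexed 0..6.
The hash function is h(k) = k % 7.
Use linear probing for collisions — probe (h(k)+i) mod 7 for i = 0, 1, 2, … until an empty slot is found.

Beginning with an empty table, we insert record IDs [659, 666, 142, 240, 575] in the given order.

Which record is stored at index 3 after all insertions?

659: h=1 -> slot 1
666: h=1, probe 1,2 -> slot 2
142: h=2, probe 2,3 -> slot 3
240: h=2, probe 2,3,4 -> slot 4
575: h=1, probe 1,2,3,4,5 -> slot 5
Table: [., 659, 666, 142, 240, 575, .]

142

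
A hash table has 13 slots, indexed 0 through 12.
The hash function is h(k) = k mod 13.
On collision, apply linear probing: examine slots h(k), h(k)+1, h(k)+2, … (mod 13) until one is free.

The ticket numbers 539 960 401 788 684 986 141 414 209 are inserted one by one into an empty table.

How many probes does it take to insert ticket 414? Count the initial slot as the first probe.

5

Insert 539: h=6, slot 6 empty → index 6.
Insert 960: h=11, slot 11 empty → index 11.
Insert 401: h=11, slot 11 occupied → index 12.
Insert 788: h=8, slot 8 empty → index 8.
Insert 684: h=8, slot 8 occupied → index 9.
Insert 986: h=11, slots 11,12 occupied → index 0.
Insert 141: h=11, slots 11,12,0 occupied → index 1.
Insert 414: h=11, slots 11,12,0,1 occupied → index 2.
Insert 209: h=1, slots 1,2 occupied → index 3.
Table: [986, 141, 414, 209, -, -, 539, -, 788, 684, -, 960, 401]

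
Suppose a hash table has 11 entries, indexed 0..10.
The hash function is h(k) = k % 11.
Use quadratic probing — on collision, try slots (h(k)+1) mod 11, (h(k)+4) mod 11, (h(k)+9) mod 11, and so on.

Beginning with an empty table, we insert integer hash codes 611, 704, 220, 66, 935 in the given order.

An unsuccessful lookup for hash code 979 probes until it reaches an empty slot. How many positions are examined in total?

Insert 611: h=6, slot 6 empty => index 6.
Insert 704: h=0, slot 0 empty => index 0.
Insert 220: h=0, slot 0 occupied => index 1.
Insert 66: h=0, slots 0,1 occupied => index 4.
Insert 935: h=0, slots 0,1,4 occupied => index 9.
Table: [704, 220, ∅, ∅, 66, ∅, 611, ∅, ∅, 935, ∅]
Lookup 979: h=0, probe 0,1,4,9,5 → slot 5 empty, not found.

5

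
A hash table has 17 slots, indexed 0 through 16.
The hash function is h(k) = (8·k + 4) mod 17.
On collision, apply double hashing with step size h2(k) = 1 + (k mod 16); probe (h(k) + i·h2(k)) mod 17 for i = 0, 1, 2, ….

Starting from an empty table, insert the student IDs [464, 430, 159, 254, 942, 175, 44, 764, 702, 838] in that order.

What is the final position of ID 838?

Insert 464: h=10, slot 10 empty => index 10.
Insert 430: h=10, h2=15, slot 10 occupied => index 8.
Insert 159: h=1, slot 1 empty => index 1.
Insert 254: h=13, slot 13 empty => index 13.
Insert 942: h=9, slot 9 empty => index 9.
Insert 175: h=10, h2=16, slots 10,9,8 occupied => index 7.
Insert 44: h=16, slot 16 empty => index 16.
Insert 764: h=13, h2=13, slots 13,9 occupied => index 5.
Insert 702: h=10, h2=15, slots 10,8 occupied => index 6.
Insert 838: h=10, h2=7, slot 10 occupied => index 0.
Table: [838, 159, ., ., ., 764, 702, 175, 430, 942, 464, ., ., 254, ., ., 44]

0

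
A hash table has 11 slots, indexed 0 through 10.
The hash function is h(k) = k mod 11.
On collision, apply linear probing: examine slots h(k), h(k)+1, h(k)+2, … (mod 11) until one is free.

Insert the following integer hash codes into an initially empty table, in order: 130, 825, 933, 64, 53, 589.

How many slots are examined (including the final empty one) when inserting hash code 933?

2

130: h=9 → slot 9
825: h=0 → slot 0
933: h=9, probe 9,10 → slot 10
64: h=9, probe 9,10,0,1 → slot 1
53: h=9, probe 9,10,0,1,2 → slot 2
589: h=6 → slot 6
Table: [825, 64, 53, ., ., ., 589, ., ., 130, 933]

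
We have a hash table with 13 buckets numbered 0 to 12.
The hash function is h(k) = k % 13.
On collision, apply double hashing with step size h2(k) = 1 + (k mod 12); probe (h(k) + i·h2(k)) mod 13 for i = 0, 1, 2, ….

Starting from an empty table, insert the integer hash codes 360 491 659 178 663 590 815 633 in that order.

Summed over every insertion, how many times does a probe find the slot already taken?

7

360 hashes to 9; slot 9 is free => place at 9.
491 hashes to 10; slot 10 is free => place at 10.
659 hashes to 9, h2=12; 9 taken => place at 8.
178 hashes to 9, h2=11; 9 taken => place at 7.
663 hashes to 0; slot 0 is free => place at 0.
590 hashes to 5; slot 5 is free => place at 5.
815 hashes to 9, h2=12; 9,8,7 taken => place at 6.
633 hashes to 9, h2=10; 9,6 taken => place at 3.
Table: [663, ., ., 633, ., 590, 815, 178, 659, 360, 491, ., .]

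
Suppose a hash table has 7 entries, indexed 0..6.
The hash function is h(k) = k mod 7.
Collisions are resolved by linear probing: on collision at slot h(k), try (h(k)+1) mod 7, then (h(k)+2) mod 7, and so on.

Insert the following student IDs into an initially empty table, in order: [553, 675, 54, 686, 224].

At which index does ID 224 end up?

2

Insert 553: h=0, slot 0 empty -> index 0.
Insert 675: h=3, slot 3 empty -> index 3.
Insert 54: h=5, slot 5 empty -> index 5.
Insert 686: h=0, slot 0 occupied -> index 1.
Insert 224: h=0, slots 0,1 occupied -> index 2.
Table: [553, 686, 224, 675, _, 54, _]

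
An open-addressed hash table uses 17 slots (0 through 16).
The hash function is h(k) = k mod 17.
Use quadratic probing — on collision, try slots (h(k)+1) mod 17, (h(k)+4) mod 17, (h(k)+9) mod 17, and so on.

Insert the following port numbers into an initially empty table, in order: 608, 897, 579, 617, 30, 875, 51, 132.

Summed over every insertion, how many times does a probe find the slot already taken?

9

608: h=13 → slot 13
897: h=13, probe 13,14 → slot 14
579: h=1 → slot 1
617: h=5 → slot 5
30: h=13, probe 13,14,0 → slot 0
875: h=8 → slot 8
51: h=0, probe 0,1,4 → slot 4
132: h=13, probe 13,14,0,5,12 → slot 12
Table: [30, 579, ∅, ∅, 51, 617, ∅, ∅, 875, ∅, ∅, ∅, 132, 608, 897, ∅, ∅]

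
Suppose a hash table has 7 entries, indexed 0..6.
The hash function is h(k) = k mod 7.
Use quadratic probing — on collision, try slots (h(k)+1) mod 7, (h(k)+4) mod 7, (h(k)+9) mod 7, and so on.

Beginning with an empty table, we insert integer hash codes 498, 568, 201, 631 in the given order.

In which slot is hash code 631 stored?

Insert 498: h=1, slot 1 empty -> index 1.
Insert 568: h=1, slot 1 occupied -> index 2.
Insert 201: h=5, slot 5 empty -> index 5.
Insert 631: h=1, slots 1,2,5 occupied -> index 3.
Table: [-, 498, 568, 631, -, 201, -]

3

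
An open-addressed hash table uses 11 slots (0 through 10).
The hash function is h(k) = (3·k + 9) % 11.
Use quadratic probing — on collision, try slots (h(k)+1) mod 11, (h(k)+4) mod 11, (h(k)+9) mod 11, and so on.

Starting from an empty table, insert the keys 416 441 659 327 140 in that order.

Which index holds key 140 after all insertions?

4

416 hashes to 3; slot 3 is free → place at 3.
441 hashes to 1; slot 1 is free → place at 1.
659 hashes to 6; slot 6 is free → place at 6.
327 hashes to 0; slot 0 is free → place at 0.
140 hashes to 0; 0,1 taken → place at 4.
Table: [327, 441, -, 416, 140, -, 659, -, -, -, -]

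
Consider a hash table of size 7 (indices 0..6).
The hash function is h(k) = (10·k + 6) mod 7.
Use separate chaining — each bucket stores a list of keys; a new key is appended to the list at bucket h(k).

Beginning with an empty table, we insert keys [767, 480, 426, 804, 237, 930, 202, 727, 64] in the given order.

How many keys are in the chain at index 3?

6

767 → bucket 4
480 → bucket 4 (collision)
426 → bucket 3
804 → bucket 3 (collision)
237 → bucket 3 (collision)
930 → bucket 3 (collision)
202 → bucket 3 (collision)
727 → bucket 3 (collision)
64 → bucket 2
Final buckets:
0: .
1: .
2: 64
3: 426 -> 804 -> 237 -> 930 -> 202 -> 727
4: 767 -> 480
5: .
6: .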